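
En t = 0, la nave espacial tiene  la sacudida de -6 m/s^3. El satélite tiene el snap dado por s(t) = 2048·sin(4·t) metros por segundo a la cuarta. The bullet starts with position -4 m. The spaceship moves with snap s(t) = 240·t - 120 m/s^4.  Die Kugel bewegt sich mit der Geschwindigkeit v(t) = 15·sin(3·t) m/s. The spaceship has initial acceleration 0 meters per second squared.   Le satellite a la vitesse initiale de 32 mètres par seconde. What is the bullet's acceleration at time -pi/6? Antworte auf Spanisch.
Debemos derivar nuestra ecuación de la velocidad v(t) = 15·sin(3·t) 1 vez. Derivando la velocidad, obtenemos la aceleración: a(t) = 45·cos(3·t). Usando a(t) = 45·cos(3·t) y sustituyendo t = -pi/6, encontramos a = 0.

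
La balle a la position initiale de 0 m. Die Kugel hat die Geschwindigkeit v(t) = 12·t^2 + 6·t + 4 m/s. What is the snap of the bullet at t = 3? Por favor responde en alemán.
Wir müssen unsere Gleichung für die Geschwindigkeit v(t) = 12·t^2 + 6·t + 4 3-mal ableiten. Mit d/dt von v(t) finden wir a(t) = 24·t + 6. Durch Ableiten von der Beschleunigung erhalten wir den Ruck: j(t) = 24. Durch Ableiten von dem Ruck erhalten wir den Snap: s(t) = 0. Wir haben den Snap s(t) = 0. Durch Einsetzen von t = 3: s(3) = 0.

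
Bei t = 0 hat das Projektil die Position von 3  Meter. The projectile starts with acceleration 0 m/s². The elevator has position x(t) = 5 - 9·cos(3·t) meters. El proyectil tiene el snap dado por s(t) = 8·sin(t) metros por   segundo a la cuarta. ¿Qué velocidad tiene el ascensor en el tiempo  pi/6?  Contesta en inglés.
Starting from position x(t) = 5 - 9·cos(3·t), we take 1 derivative. Taking d/dt of x(t), we find v(t) = 27·sin(3·t). Using v(t) = 27·sin(3·t) and substituting t = pi/6, we find v = 27.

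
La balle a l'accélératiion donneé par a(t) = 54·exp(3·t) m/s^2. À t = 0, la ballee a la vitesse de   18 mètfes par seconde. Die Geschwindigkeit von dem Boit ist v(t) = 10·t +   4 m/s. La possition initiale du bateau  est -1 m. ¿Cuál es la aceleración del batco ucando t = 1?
Para resolver esto, necesitamos tomar 1 derivada de nuestra ecuación de la velocidad v(t) = 10·t + 4. La derivada de la velocidad da la aceleración: a(t) = 10. Usando a(t) = 10 y sustituyendo t = 1, encontramos a = 10.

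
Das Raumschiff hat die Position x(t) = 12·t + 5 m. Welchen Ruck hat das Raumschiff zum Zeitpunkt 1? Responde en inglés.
To solve this, we need to take 3 derivatives of our position equation x(t) = 12·t + 5. The derivative of position gives velocity: v(t) = 12. Taking d/dt of v(t), we find a(t) = 0. Differentiating acceleration, we get jerk: j(t) = 0. We have jerk j(t) = 0. Substituting t = 1: j(1) = 0.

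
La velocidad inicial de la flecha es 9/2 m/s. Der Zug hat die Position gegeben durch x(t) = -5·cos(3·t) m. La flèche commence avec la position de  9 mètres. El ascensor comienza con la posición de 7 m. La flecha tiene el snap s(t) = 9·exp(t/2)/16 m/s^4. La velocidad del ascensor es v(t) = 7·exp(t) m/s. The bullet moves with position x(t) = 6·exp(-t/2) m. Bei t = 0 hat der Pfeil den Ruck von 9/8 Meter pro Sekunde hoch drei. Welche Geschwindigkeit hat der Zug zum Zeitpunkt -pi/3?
Wir müssen unsere Gleichung für die Position x(t) = -5·cos(3·t) 1-mal ableiten. Durch Ableiten von der Position erhalten wir die Geschwindigkeit: v(t) = 15·sin(3·t). Mit v(t) = 15·sin(3·t) und Einsetzen von t = -pi/3, finden wir v = 0.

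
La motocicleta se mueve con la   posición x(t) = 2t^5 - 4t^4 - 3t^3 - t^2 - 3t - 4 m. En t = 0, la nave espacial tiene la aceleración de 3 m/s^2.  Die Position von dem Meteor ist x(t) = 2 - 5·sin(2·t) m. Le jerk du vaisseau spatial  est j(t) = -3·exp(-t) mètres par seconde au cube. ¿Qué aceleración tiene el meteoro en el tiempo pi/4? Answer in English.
To solve this, we need to take 2 derivatives of our position equation x(t) = 2 - 5·sin(2·t). Taking d/dt of x(t), we find v(t) = -10·cos(2·t). Taking d/dt of v(t), we find a(t) = 20·sin(2·t). From the given acceleration equation a(t) = 20·sin(2·t), we substitute t = pi/4 to get a = 20.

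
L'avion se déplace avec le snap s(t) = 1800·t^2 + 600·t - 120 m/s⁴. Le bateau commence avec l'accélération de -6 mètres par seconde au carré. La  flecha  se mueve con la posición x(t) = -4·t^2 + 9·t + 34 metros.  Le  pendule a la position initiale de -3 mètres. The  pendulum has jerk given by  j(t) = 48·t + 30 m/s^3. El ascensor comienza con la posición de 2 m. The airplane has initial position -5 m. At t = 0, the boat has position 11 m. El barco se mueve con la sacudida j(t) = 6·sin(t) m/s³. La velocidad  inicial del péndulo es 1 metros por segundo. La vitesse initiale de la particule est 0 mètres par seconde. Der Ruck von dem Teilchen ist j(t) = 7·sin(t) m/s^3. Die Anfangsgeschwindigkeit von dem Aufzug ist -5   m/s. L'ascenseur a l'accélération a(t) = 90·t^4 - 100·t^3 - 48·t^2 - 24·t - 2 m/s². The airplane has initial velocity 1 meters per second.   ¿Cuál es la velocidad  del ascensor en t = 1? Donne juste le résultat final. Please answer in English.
The answer is -42.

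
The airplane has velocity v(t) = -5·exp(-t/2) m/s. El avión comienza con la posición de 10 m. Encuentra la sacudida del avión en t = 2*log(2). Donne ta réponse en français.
Pour résoudre ceci, nous devons prendre 2 dérivées de notre équation de la vitesse v(t) = -5·exp(-t/2). La dérivée de la vitesse donne l'accélération: a(t) = 5·exp(-t/2)/2. La dérivée de l'accélération donne le jerk: j(t) = -5·exp(-t/2)/4. En utilisant j(t) = -5·exp(-t/2)/4 et en substituant t = 2*log(2), nous trouvons j = -5/8.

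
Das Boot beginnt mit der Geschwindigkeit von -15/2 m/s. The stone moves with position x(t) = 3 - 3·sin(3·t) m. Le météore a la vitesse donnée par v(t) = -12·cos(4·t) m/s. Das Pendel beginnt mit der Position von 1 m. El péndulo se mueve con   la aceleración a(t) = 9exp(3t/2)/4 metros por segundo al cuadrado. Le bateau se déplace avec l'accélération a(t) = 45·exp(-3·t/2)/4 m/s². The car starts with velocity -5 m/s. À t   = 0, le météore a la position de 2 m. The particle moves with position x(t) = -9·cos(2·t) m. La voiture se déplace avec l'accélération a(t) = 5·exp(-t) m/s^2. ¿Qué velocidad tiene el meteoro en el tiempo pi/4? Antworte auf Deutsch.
Mit v(t) = -12·cos(4·t) und Einsetzen von t = pi/4, finden wir v = 12.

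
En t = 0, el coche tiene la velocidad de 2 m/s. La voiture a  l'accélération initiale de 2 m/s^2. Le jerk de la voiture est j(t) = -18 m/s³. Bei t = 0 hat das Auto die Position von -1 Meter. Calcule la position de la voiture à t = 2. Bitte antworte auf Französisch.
Nous devons intégrer notre équation du jerk j(t) = -18 3 fois. La primitive du jerk est l'accélération. En utilisant a(0) = 2, nous obtenons a(t) = 2 - 18·t. En intégrant l'accélération et en utilisant la condition initiale v(0) = 2, nous obtenons v(t) = -9·t^2 + 2·t + 2. L'intégrale de la vitesse, avec x(0) = -1, donne la position: x(t) = -3·t^3 + t^2 + 2·t - 1. En utilisant x(t) = -3·t^3 + t^2 + 2·t - 1 et en substituant t = 2, nous trouvons x = -17.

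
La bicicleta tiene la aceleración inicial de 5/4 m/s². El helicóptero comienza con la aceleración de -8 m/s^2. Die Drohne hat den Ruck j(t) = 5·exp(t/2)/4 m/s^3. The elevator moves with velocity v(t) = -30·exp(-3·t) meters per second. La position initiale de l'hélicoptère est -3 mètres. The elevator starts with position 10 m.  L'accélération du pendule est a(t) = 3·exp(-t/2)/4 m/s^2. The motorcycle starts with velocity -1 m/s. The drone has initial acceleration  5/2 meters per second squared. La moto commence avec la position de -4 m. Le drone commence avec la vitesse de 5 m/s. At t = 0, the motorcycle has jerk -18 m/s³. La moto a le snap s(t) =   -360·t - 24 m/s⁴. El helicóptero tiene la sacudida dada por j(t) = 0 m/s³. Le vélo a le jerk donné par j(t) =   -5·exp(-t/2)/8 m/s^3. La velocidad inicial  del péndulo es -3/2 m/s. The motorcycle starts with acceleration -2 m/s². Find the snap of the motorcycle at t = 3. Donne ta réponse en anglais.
We have snap s(t) = -360·t - 24. Substituting t = 3: s(3) = -1104.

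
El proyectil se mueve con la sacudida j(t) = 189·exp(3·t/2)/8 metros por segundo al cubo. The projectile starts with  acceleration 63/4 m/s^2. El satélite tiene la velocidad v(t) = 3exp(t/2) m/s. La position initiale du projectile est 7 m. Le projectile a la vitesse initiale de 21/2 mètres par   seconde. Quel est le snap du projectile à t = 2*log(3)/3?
Pour résoudre ceci, nous devons prendre 1 dérivée de notre équation du jerk j(t) = 189·exp(3·t/2)/8. En dérivant le jerk, nous obtenons le snap: s(t) = 567·exp(3·t/2)/16. De l'équation du snap s(t) = 567·exp(3·t/2)/16, nous substituons t = 2*log(3)/3 pour obtenir s = 1701/16.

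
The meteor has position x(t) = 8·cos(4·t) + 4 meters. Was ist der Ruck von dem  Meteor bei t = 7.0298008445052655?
Wir müssen unsere Gleichung für die Position x(t) = 8·cos(4·t) + 4 3-mal ableiten. Die Ableitung von der Position ergibt die Geschwindigkeit: v(t) = -32·sin(4·t). Die Ableitung von der Geschwindigkeit ergibt die Beschleunigung: a(t) = -128·cos(4·t). Die Ableitung von der Beschleunigung ergibt den Ruck: j(t) = 512·sin(4·t). Wir haben den Ruck j(t) = 512·sin(4·t). Durch Einsetzen von t = 7.0298008445052655: j(7.0298008445052655) = 79.1086273108852.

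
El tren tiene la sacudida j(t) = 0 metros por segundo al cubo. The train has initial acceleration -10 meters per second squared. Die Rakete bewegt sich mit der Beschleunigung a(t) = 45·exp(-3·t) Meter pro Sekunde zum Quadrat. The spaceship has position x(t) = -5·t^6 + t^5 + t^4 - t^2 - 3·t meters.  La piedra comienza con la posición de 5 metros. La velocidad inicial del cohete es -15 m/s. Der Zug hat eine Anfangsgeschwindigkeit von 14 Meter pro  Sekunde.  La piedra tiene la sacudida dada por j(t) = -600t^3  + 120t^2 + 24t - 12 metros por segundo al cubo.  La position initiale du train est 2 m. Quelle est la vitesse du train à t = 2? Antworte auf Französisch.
Nous devons trouver la primitive de notre équation du jerk j(t) = 0 2 fois. La primitive du jerk, avec a(0) = -10, donne l'accélération: a(t) = -10. En prenant ∫a(t)dt et en appliquant v(0) = 14, nous trouvons v(t) = 14 - 10·t. Nous avons la vitesse v(t) = 14 - 10·t. En substituant t = 2: v(2) = -6.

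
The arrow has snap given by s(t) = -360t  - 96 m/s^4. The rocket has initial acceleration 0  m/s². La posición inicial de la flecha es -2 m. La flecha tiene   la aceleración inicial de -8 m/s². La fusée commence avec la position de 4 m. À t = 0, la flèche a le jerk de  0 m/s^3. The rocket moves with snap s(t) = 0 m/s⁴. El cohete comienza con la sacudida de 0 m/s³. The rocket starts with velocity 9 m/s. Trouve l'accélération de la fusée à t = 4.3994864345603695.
Nous devons intégrer notre équation du snap s(t) = 0 2 fois. En intégrant le snap et en utilisant la condition initiale j(0) = 0, nous obtenons j(t) = 0. La primitive du jerk est l'accélération. En utilisant a(0) = 0, nous obtenons a(t) = 0. Nous avons l'accélération a(t) = 0. En substituant t = 4.3994864345603695: a(4.3994864345603695) = 0.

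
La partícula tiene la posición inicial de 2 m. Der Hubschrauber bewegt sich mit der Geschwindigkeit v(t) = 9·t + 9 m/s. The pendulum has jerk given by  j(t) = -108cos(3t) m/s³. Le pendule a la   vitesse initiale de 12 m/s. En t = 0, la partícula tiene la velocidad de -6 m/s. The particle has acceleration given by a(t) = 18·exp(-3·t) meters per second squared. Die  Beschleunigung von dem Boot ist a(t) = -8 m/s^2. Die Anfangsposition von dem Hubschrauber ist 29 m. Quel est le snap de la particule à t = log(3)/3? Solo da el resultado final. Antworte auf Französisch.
À t = log(3)/3, s = 54.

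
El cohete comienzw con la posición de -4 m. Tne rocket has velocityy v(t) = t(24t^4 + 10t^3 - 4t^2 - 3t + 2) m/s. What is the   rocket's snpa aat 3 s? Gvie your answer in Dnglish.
We must differentiate our velocity equation v(t) = t·(24·t^4 + 10·t^3 - 4·t^2 - 3·t + 2) 3 times. The derivative of velocity gives acceleration: a(t) = 24·t^4 + 10·t^3 - 4·t^2 + t·(96·t^3 + 30·t^2 - 8·t - 3) - 3·t + 2. The derivative of acceleration gives jerk: j(t) = 192·t^3 + 60·t^2 + t·(288·t^2 + 60·t - 8) - 16·t - 6. Differentiating jerk, we get snap: s(t) = 864·t^2 + t·(576·t + 60) + 180·t - 24. We have snap s(t) = 864·t^2 + t·(576·t + 60) + 180·t - 24. Substituting t = 3: s(3) = 13656.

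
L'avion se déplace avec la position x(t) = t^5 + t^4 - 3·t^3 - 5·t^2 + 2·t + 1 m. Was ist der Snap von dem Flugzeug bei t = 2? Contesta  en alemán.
Ausgehend von der Position x(t) = t^5 + t^4 - 3·t^3 - 5·t^2 + 2·t + 1, nehmen wir 4 Ableitungen. Mit d/dt von x(t) finden wir v(t) = 5·t^4 + 4·t^3 - 9·t^2 - 10·t + 2. Mit d/dt von v(t) finden wir a(t) = 20·t^3 + 12·t^2 - 18·t - 10. Durch Ableiten von der Beschleunigung erhalten wir den Ruck: j(t) = 60·t^2 + 24·t - 18. Durch Ableiten von dem Ruck erhalten wir den Snap: s(t) = 120·t + 24. Aus der Gleichung für den Snap s(t) = 120·t + 24, setzen wir t = 2 ein und erhalten s = 264.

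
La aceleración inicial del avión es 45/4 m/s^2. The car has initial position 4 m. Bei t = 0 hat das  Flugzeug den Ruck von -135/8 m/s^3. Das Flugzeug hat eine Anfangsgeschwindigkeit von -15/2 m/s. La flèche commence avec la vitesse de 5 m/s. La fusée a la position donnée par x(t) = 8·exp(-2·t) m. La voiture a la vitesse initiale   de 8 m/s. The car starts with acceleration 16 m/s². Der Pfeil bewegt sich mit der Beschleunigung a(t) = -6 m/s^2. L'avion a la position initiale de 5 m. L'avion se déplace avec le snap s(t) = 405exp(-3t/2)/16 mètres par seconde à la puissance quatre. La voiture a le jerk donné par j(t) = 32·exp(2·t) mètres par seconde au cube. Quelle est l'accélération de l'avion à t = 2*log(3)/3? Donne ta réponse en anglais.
We need to integrate our snap equation s(t) = 405·exp(-3·t/2)/16 2 times. The integral of snap is jerk. Using j(0) = -135/8, we get j(t) = -135·exp(-3·t/2)/8. Integrating jerk and using the initial condition a(0) = 45/4, we get a(t) = 45·exp(-3·t/2)/4. Using a(t) = 45·exp(-3·t/2)/4 and substituting t = 2*log(3)/3, we find a = 15/4.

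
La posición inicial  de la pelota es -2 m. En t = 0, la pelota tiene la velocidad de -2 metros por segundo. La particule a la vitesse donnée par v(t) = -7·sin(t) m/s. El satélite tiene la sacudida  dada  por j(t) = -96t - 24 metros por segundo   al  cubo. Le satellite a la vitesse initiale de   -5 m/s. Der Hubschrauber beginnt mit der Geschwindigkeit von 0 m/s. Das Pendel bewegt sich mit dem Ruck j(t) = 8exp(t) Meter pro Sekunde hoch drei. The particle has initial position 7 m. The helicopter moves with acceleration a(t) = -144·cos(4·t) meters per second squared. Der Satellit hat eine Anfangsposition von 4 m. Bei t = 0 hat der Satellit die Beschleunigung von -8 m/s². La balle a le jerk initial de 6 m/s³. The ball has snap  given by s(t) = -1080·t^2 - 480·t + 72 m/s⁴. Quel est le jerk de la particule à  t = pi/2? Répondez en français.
Nous devons dériver notre équation de la vitesse v(t) = -7·sin(t) 2 fois. En prenant d/dt de v(t), nous trouvons a(t) = -7·cos(t). En dérivant l'accélération, nous obtenons le jerk: j(t) = 7·sin(t). Nous avons le jerk j(t) = 7·sin(t). En substituant t = pi/2: j(pi/2) = 7.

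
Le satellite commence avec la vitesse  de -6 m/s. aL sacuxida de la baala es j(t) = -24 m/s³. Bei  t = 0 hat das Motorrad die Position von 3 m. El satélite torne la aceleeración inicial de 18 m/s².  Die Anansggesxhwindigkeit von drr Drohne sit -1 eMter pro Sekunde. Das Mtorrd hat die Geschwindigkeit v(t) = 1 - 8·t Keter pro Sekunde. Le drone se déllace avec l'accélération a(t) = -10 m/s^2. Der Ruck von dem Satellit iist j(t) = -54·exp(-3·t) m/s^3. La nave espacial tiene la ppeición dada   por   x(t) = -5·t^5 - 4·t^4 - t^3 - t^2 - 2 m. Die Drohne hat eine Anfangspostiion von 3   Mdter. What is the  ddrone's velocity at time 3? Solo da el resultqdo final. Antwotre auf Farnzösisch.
v(3) = -31.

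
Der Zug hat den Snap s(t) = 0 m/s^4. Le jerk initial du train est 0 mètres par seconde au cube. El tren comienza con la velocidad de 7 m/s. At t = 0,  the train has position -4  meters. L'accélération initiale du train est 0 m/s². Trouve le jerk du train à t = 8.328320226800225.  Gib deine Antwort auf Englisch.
To solve this, we need to take 1 antiderivative of our snap equation s(t) = 0. The antiderivative of snap, with j(0) = 0, gives jerk: j(t) = 0. We have jerk j(t) = 0. Substituting t = 8.328320226800225: j(8.328320226800225) = 0.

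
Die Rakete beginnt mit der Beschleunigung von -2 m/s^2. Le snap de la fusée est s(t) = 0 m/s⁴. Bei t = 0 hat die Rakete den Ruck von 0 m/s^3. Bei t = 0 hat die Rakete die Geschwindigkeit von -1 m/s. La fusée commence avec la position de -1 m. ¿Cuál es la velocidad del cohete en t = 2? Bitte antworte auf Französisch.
En partant du snap s(t) = 0, nous prenons 3 primitives. En intégrant le snap et en utilisant la condition initiale j(0) = 0, nous obtenons j(t) = 0. L'intégrale du jerk, avec a(0) = -2, donne l'accélération: a(t) = -2. L'intégrale de l'accélération, avec v(0) = -1, donne la vitesse: v(t) = -2·t - 1. Nous avons la vitesse v(t) = -2·t - 1. En substituant t = 2: v(2) = -5.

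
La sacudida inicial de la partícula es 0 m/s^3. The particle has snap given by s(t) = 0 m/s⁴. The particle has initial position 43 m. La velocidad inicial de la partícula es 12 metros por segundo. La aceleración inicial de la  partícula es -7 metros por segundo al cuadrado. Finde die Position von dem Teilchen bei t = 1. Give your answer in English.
Starting from snap s(t) = 0, we take 4 antiderivatives. Integrating snap and using the initial condition j(0) = 0, we get j(t) = 0. The integral of jerk, with a(0) = -7, gives acceleration: a(t) = -7. Integrating acceleration and using the initial condition v(0) = 12, we get v(t) = 12 - 7·t. Integrating velocity and using the initial condition x(0) = 43, we get x(t) = -7·t^2/2 + 12·t + 43. We have position x(t) = -7·t^2/2 + 12·t + 43. Substituting t = 1: x(1) = 103/2.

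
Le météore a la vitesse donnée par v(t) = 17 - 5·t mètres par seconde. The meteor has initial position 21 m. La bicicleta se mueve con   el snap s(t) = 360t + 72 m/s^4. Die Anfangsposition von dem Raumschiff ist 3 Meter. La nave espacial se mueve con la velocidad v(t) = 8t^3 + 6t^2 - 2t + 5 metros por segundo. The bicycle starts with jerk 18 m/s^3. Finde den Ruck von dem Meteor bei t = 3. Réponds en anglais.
Starting from velocity v(t) = 17 - 5·t, we take 2 derivatives. The derivative of velocity gives acceleration: a(t) = -5. Differentiating acceleration, we get jerk: j(t) = 0. From the given jerk equation j(t) = 0, we substitute t = 3 to get j = 0.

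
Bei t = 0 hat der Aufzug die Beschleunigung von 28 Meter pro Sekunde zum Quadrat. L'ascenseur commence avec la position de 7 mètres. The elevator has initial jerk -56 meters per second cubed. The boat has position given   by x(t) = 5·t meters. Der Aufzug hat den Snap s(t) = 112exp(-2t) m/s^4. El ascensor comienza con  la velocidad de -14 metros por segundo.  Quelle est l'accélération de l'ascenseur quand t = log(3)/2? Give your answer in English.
To solve this, we need to take 2 integrals of our snap equation s(t) = 112·exp(-2·t). The integral of snap, with j(0) = -56, gives jerk: j(t) = -56·exp(-2·t). Taking ∫j(t)dt and applying a(0) = 28, we find a(t) = 28·exp(-2·t). From the given acceleration equation a(t) = 28·exp(-2·t), we substitute t = log(3)/2 to get a = 28/3.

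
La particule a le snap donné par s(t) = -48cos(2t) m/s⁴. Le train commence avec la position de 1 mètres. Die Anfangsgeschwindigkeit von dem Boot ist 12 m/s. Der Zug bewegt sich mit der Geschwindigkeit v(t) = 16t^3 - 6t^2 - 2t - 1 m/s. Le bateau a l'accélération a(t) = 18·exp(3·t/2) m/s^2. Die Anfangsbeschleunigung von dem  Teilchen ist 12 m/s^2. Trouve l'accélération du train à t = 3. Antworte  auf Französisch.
Nous devons dériver notre équation de la vitesse v(t) = 16·t^3 - 6·t^2 - 2·t - 1 1 fois. En dérivant la vitesse, nous obtenons l'accélération: a(t) = 48·t^2 - 12·t - 2. Nous avons l'accélération a(t) = 48·t^2 - 12·t - 2. En substituant t = 3: a(3) = 394.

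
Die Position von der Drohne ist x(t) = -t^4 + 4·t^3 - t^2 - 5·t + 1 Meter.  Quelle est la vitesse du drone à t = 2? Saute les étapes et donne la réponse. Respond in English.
The velocity at t = 2 is v = 7.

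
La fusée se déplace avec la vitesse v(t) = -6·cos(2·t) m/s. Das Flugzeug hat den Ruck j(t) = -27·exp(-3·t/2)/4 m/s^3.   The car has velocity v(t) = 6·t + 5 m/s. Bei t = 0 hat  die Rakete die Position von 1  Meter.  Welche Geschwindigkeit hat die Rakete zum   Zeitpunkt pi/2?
Wir haben die Geschwindigkeit v(t) = -6·cos(2·t). Durch Einsetzen von t = pi/2: v(pi/2) = 6.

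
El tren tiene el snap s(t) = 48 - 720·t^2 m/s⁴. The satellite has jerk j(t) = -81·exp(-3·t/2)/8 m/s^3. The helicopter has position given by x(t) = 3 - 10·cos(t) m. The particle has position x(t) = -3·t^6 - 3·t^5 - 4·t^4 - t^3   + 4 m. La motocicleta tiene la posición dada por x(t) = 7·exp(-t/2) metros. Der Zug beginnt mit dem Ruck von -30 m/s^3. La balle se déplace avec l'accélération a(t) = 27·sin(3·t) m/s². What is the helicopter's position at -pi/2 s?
Using x(t) = 3 - 10·cos(t) and substituting t = -pi/2, we find x = 3.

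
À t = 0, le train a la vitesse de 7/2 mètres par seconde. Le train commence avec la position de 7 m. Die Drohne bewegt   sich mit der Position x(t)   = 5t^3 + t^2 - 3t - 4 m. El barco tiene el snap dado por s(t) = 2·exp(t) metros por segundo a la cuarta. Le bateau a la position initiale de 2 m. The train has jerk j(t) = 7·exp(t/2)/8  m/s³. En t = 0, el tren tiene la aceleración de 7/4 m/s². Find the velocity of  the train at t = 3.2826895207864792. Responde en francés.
Nous devons intégrer notre équation du jerk j(t) = 7·exp(t/2)/8 2 fois. En prenant ∫j(t)dt et en appliquant a(0) = 7/4, nous trouvons a(t) = 7·exp(t/2)/4. En intégrant l'accélération et en utilisant la condition initiale v(0) = 7/2, nous obtenons v(t) = 7·exp(t/2)/2. Nous avons la vitesse v(t) = 7·exp(t/2)/2. En substituant t = 3.2826895207864792: v(3.2826895207864792) = 18.0673732517577.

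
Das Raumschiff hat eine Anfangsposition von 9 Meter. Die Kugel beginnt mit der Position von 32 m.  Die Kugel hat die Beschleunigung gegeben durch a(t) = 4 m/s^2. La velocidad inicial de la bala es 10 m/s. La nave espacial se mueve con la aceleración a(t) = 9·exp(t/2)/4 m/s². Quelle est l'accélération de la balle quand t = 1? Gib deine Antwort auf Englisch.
From the given acceleration equation a(t) = 4, we substitute t = 1 to get a = 4.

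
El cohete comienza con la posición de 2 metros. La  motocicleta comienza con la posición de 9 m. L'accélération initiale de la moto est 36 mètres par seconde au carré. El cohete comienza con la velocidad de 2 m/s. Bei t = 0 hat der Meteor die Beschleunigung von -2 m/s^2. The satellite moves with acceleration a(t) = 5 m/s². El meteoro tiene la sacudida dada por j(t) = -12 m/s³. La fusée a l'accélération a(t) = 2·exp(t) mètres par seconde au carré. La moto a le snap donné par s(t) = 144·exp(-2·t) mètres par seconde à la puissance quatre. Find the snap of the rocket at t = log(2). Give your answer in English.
We must differentiate our acceleration equation a(t) = 2·exp(t) 2 times. The derivative of acceleration gives jerk: j(t) = 2·exp(t). Taking d/dt of j(t), we find s(t) = 2·exp(t). From the given snap equation s(t) = 2·exp(t), we substitute t = log(2) to get s = 4.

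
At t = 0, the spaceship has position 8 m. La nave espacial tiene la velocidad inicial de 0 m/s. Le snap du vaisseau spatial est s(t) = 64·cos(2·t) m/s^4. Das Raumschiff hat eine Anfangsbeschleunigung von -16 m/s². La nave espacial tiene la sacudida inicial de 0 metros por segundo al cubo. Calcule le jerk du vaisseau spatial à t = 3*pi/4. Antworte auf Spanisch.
Para resolver esto, necesitamos tomar 1 antiderivada de nuestra ecuación del snap s(t) = 64·cos(2·t). Integrando el snap y usando la condición inicial j(0) = 0, obtenemos j(t) = 32·sin(2·t). Usando j(t) = 32·sin(2·t) y sustituyendo t = 3*pi/4, encontramos j = -32.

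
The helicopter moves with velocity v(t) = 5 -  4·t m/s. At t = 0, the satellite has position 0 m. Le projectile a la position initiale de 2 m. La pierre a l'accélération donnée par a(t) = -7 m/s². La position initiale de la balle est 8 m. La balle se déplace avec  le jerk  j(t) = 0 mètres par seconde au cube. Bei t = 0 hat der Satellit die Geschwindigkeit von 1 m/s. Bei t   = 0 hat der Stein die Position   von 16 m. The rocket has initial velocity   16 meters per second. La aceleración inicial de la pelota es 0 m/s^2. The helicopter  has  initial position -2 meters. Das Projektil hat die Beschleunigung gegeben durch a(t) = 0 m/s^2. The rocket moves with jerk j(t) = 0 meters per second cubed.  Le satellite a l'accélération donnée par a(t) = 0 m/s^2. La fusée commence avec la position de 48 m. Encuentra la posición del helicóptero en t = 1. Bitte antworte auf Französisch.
Nous devons intégrer notre équation de la vitesse v(t) = 5 - 4·t 1 fois. L'intégrale de la vitesse, avec x(0) = -2, donne la position: x(t) = -2·t^2 + 5·t - 2. Nous avons la position x(t) = -2·t^2 + 5·t - 2. En substituant t = 1: x(1) = 1.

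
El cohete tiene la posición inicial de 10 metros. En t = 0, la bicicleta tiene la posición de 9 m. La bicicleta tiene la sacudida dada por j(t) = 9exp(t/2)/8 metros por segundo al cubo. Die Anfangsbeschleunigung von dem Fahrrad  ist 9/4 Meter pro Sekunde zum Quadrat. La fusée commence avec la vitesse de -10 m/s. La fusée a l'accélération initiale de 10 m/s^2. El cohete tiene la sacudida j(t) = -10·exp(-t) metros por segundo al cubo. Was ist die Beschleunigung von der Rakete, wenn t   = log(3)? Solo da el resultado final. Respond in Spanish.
a(log(3)) = 10/3.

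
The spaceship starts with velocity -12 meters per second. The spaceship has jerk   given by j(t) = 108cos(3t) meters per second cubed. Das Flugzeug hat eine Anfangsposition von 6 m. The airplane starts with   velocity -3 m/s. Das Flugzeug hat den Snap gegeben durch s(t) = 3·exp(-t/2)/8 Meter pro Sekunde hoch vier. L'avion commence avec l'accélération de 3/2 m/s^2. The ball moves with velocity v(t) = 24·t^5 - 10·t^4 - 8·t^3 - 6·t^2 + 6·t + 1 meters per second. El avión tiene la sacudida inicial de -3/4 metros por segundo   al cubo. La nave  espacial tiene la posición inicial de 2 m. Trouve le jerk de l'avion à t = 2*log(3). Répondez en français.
Nous devons trouver l'intégrale de notre équation du snap s(t) = 3·exp(-t/2)/8 1 fois. La primitive du snap est le jerk. En utilisant j(0) = -3/4, nous obtenons j(t) = -3·exp(-t/2)/4. Nous avons le jerk j(t) = -3·exp(-t/2)/4. En substituant t = 2*log(3): j(2*log(3)) = -1/4.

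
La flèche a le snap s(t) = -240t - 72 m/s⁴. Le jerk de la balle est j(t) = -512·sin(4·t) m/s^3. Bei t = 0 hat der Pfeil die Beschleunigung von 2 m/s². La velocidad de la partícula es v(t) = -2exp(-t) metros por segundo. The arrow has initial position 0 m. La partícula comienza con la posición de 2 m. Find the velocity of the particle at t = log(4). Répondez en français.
En utilisant v(t) = -2·exp(-t) et en substituant t = log(4), nous trouvons v = -1/2.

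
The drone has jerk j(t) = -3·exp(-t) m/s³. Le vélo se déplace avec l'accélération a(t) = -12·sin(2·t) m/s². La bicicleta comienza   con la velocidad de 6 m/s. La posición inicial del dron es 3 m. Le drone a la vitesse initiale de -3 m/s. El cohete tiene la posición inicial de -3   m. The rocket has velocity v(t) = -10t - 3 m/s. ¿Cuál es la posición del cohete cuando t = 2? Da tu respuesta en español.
Debemos encontrar la antiderivada de nuestra ecuación de la velocidad v(t) = -10·t - 3 1 vez. La integral de la velocidad es la posición. Usando x(0) = -3, obtenemos x(t) = -5·t^2 - 3·t - 3. Tenemos la posición x(t) = -5·t^2 - 3·t - 3. Sustituyendo t = 2: x(2) = -29.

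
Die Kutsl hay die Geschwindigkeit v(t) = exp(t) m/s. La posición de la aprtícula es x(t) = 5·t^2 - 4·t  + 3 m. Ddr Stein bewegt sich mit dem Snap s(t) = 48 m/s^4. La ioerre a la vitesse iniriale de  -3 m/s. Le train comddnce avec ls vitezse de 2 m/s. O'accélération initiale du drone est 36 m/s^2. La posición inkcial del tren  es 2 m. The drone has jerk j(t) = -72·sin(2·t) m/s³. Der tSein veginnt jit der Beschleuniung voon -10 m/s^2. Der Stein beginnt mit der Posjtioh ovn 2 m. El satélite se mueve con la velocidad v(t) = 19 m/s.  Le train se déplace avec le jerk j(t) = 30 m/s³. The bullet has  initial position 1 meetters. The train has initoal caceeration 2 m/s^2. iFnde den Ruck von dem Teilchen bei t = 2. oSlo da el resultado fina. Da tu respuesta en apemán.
Bei t = 2, j = 0.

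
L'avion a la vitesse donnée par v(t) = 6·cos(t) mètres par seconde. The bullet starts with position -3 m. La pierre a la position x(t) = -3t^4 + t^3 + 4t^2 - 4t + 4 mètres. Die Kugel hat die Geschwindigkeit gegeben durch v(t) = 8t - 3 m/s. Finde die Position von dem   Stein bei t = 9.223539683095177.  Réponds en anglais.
We have position x(t) = -3·t^4 + t^3 + 4·t^2 - 4·t + 4. Substituting t = 9.223539683095177: x(9.223539683095177) = -20620.5141923881.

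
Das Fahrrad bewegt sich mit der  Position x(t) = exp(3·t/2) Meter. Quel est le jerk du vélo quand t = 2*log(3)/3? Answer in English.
We must differentiate our position equation x(t) = exp(3·t/2) 3 times. Differentiating position, we get velocity: v(t) = 3·exp(3·t/2)/2. The derivative of velocity gives acceleration: a(t) = 9·exp(3·t/2)/4. Taking d/dt of a(t), we find j(t) = 27·exp(3·t/2)/8. From the given jerk equation j(t) = 27·exp(3·t/2)/8, we substitute t = 2*log(3)/3 to get j = 81/8.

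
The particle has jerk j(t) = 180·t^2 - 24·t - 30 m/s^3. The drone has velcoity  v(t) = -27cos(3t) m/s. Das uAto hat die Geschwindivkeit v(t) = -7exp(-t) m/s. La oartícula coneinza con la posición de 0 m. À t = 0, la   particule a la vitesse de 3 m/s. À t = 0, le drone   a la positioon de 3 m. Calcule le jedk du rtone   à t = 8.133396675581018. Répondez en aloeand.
Um dies zu lösen, müssen wir 2 Ableitungen unserer Gleichung für die Geschwindigkeit v(t) = -27·cos(3·t) nehmen. Die Ableitung von der Geschwindigkeit ergibt die Beschleunigung: a(t) = 81·sin(3·t). Durch Ableiten von der Beschleunigung erhalten wir den Ruck: j(t) = 243·cos(3·t). Aus der Gleichung für den Ruck j(t) = 243·cos(3·t), setzen wir t = 8.133396675581018 ein und erhalten j = 180.663370387009.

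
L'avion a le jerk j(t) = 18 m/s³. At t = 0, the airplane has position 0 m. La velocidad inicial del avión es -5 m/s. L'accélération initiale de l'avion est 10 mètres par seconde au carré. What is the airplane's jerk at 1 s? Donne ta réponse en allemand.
Wir haben den Ruck j(t) = 18. Durch Einsetzen von t = 1: j(1) = 18.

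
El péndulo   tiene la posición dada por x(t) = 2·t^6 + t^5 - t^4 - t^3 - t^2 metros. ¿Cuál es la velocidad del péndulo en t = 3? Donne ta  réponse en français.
Pour résoudre ceci, nous devons prendre 1 dérivée de notre équation de la position x(t) = 2·t^6 + t^5 - t^4 - t^3 - t^2. En dérivant la position, nous obtenons la vitesse: v(t) = 12·t^5 + 5·t^4 - 4·t^3 - 3·t^2 - 2·t. Nous avons la vitesse v(t) = 12·t^5 + 5·t^4 - 4·t^3 - 3·t^2 - 2·t. En substituant t = 3: v(3) = 3180.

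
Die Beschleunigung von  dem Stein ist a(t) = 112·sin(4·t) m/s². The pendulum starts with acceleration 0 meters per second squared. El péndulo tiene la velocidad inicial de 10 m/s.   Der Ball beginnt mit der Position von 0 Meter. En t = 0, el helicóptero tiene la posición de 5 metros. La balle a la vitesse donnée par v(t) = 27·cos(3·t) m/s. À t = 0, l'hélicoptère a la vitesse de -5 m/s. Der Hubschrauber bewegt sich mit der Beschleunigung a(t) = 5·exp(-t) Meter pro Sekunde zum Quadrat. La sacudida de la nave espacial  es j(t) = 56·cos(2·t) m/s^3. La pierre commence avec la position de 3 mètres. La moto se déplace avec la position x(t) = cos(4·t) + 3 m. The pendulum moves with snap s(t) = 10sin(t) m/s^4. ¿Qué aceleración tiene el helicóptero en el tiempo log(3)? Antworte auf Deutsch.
Wir haben die Beschleunigung a(t) = 5·exp(-t). Durch Einsetzen von t = log(3): a(log(3)) = 5/3.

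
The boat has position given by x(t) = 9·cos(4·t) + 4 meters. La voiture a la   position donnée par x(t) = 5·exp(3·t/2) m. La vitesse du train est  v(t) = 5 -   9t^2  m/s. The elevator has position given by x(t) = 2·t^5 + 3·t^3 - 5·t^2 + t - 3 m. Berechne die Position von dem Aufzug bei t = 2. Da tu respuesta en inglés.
We have position x(t) = 2·t^5 + 3·t^3 - 5·t^2 + t - 3. Substituting t = 2: x(2) = 67.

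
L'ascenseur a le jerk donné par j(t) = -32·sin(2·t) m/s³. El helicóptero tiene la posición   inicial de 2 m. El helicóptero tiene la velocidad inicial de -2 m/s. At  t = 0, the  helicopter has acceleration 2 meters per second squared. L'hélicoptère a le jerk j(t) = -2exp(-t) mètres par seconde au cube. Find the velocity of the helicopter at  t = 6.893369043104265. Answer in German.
Ausgehend von dem Ruck j(t) = -2·exp(-t), nehmen wir 2 Stammfunktionen. Durch Integration von dem Ruck und Verwendung der Anfangsbedingung a(0) = 2, erhalten wir a(t) = 2·exp(-t). Durch Integration von der Beschleunigung und Verwendung der Anfangsbedingung v(0) = -2, erhalten wir v(t) = -2·exp(-t). Wir haben die Geschwindigkeit v(t) = -2·exp(-t). Durch Einsetzen von t = 6.893369043104265: v(6.893369043104265) = -0.00202898043159487.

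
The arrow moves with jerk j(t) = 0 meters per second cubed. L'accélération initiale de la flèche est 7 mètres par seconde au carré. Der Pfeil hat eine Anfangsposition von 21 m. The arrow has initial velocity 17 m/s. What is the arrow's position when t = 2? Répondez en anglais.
Starting from jerk j(t) = 0, we take 3 integrals. The antiderivative of jerk is acceleration. Using a(0) = 7, we get a(t) = 7. The antiderivative of acceleration, with v(0) = 17, gives velocity: v(t) = 7·t + 17. The antiderivative of velocity is position. Using x(0) = 21, we get x(t) = 7·t^2/2 + 17·t + 21. Using x(t) = 7·t^2/2 + 17·t + 21 and substituting t = 2, we find x = 69.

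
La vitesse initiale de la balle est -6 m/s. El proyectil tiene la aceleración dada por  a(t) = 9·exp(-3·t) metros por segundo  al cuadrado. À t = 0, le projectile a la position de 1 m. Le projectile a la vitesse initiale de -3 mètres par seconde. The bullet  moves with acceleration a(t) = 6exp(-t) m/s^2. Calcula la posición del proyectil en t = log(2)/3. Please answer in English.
We need to integrate our acceleration equation a(t) = 9·exp(-3·t) 2 times. The antiderivative of acceleration, with v(0) = -3, gives velocity: v(t) = -3·exp(-3·t). Integrating velocity and using the initial condition x(0) = 1, we get x(t) = exp(-3·t). We have position x(t) = exp(-3·t). Substituting t = log(2)/3: x(log(2)/3) = 1/2.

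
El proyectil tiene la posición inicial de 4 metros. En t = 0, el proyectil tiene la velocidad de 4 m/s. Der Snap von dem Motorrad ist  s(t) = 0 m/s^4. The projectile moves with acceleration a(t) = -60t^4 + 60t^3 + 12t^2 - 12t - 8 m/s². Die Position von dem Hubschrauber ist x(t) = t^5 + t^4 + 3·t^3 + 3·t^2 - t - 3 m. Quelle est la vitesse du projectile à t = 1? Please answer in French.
En partant de l'accélération a(t) = -60·t^4 + 60·t^3 + 12·t^2 - 12·t - 8, nous prenons 1 intégrale. La primitive de l'accélération est la vitesse. En utilisant v(0) = 4, nous obtenons v(t) = -12·t^5 + 15·t^4 + 4·t^3 - 6·t^2 - 8·t + 4. De l'équation de la vitesse v(t) = -12·t^5 + 15·t^4 + 4·t^3 - 6·t^2 - 8·t + 4, nous substituons t = 1 pour obtenir v = -3.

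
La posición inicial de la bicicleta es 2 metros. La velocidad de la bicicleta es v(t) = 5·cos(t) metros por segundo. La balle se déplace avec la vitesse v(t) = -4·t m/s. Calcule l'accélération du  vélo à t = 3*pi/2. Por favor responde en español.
Para resolver esto, necesitamos tomar 1 derivada de nuestra ecuación de la velocidad v(t) = 5·cos(t). La derivada de la velocidad da la aceleración: a(t) = -5·sin(t). Tenemos la aceleración a(t) = -5·sin(t). Sustituyendo t = 3*pi/2: a(3*pi/2) = 5.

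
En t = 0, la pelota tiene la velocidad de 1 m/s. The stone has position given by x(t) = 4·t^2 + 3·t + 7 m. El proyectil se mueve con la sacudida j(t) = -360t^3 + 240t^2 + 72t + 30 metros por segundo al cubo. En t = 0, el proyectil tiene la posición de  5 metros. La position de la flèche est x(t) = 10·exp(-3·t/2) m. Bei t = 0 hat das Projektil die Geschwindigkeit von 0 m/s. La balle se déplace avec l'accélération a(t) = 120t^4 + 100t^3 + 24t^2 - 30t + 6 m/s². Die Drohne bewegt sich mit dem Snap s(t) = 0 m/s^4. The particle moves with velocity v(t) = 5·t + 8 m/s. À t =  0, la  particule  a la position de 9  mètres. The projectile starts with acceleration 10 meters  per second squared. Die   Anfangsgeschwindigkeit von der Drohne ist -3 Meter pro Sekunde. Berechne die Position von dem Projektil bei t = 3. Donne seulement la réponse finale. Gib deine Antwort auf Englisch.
The answer is -787.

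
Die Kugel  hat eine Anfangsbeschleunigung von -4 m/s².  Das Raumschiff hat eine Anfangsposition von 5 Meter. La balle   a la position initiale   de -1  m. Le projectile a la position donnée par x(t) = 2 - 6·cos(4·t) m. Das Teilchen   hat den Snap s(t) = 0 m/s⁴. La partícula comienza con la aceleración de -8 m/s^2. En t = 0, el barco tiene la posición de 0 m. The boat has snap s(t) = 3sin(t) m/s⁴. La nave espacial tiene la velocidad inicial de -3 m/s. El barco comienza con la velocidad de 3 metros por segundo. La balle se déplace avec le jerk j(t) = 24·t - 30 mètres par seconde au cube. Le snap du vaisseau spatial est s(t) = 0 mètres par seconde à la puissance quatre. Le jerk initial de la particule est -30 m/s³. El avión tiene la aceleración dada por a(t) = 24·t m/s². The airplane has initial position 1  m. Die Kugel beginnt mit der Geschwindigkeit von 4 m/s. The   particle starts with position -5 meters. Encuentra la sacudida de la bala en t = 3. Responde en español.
Tenemos la sacudida j(t) = 24·t - 30. Sustituyendo t = 3: j(3) = 42.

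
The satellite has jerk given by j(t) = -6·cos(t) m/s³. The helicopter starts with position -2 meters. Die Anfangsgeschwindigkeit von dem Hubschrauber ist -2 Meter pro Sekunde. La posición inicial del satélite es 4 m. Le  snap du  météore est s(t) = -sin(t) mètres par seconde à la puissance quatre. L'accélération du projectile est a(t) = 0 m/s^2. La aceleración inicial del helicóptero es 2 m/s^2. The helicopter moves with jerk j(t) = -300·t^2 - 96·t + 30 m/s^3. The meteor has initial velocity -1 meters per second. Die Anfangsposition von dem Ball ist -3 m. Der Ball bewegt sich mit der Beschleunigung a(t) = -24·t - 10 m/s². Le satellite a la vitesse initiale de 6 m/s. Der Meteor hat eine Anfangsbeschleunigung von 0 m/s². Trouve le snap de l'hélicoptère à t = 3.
En partant du jerk j(t) = -300·t^2 - 96·t + 30, nous prenons 1 dérivée. La dérivée du jerk donne le snap: s(t) = -600·t - 96. Nous avons le snap s(t) = -600·t - 96. En substituant t = 3: s(3) = -1896.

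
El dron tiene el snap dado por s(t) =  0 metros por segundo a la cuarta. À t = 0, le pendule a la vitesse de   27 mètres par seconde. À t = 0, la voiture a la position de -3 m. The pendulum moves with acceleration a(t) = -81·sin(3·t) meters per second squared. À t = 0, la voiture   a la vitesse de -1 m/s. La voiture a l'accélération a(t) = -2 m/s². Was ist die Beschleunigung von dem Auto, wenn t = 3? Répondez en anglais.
Using a(t) = -2 and substituting t = 3, we find a = -2.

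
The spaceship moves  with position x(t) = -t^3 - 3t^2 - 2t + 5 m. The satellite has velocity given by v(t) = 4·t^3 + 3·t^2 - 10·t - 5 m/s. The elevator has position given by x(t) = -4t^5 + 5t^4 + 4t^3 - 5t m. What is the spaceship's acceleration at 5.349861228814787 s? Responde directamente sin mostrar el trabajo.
The answer is -38.0991673728887.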